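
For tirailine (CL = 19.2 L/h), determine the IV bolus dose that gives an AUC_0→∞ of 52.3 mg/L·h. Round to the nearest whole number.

Dose_iv = CL × AUC_0→∞
     = 19.2 × 52.3 = 1004.16 mg

Dose = 1004 mg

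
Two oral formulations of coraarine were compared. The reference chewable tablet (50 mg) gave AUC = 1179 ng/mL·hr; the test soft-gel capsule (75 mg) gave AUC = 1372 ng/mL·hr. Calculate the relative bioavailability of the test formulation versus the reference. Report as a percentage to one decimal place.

F_rel = (AUC_test/D_test) / (AUC_ref/D_ref)
      = (1372/75) / (1179/50)
      = 18.2933 / 23.58 = 0.7758 = 77.58%

F_rel = 77.6%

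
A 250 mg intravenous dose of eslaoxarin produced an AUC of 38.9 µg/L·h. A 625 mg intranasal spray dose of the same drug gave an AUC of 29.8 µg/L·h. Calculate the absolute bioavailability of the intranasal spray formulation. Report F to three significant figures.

F = 0.306

F = (AUC_ev / D_ev) / (AUC_iv / D_iv)
  = (29.8/625) / (38.9/250)
  = 0.04768 / 0.1556 = 0.3064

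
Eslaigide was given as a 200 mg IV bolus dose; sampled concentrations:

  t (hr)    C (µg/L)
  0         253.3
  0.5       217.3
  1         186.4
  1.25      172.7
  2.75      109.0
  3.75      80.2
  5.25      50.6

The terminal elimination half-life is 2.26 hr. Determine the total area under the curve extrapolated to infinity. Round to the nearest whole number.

AUC = 832 µg/L·hr

Trapezoidal AUC_0→5.25:
  [0→0.5]: (253.3+217.3)/2 × 0.5 = 117.65
  [0.5→1]: (217.3+186.4)/2 × 0.5 = 100.925
  [1→1.25]: (186.4+172.7)/2 × 0.25 = 44.8875
  [1.25→2.75]: (172.7+109.0)/2 × 1.5 = 211.275
  [2.75→3.75]: (109.0+80.2)/2 × 1 = 94.6
  [3.75→5.25]: (80.2+50.6)/2 × 1.5 = 98.1
  Sum = 667.4375 µg/L·hr
k_e = ln2 / t½ = 0.693147 / 2.26 = 0.3067 hr^-1
Extrapolated tail: C_last / k_e = 50.6 / 0.3067 = 164.982
AUC_0→∞ = 667.4375 + 164.982 = 832.4195 µg/L·hr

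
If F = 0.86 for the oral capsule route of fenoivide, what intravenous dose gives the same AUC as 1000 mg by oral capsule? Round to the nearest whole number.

Systemic exposure from an extravascular dose = F × D_ev, so the equivalent IV dose is F × D_ev.
D_iv = F × D_ev = 0.86 × 1000 = 860 mg

D_iv = 860 mg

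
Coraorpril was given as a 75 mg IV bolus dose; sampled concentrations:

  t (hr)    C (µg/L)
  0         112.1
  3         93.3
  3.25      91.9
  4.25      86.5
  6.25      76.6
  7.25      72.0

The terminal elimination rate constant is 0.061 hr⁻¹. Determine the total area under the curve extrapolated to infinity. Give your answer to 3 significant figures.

Trapezoidal AUC_0→7.25:
  [0→3]: (112.1+93.3)/2 × 3 = 308.1
  [3→3.25]: (93.3+91.9)/2 × 0.25 = 23.15
  [3.25→4.25]: (91.9+86.5)/2 × 1 = 89.2
  [4.25→6.25]: (86.5+76.6)/2 × 2 = 163.1
  [6.25→7.25]: (76.6+72.0)/2 × 1 = 74.3
  Sum = 657.85 µg/L·hr
Extrapolated tail: C_last / k_e = 72.0 / 0.061 = 1180.328
AUC_0→∞ = 657.85 + 1180.328 = 1838.178 µg/L·hr

AUC = 1840 µg/L·hr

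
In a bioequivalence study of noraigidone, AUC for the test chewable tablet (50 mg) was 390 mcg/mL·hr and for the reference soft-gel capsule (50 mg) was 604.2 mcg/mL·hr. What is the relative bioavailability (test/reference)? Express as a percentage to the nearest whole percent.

F_rel = 65%

F_rel = (AUC_test/D_test) / (AUC_ref/D_ref)
      = (390/50) / (604.2/50)
      = 7.8 / 12.084 = 0.6455 = 64.55%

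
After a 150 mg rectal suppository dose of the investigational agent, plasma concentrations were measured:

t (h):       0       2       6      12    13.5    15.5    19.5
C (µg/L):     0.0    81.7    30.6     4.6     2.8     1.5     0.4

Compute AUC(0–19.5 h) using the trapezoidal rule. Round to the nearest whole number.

AUC = 426 µg/L·h

Trapezoidal AUC_0→19.5:
  [0→2]: (0.0+81.7)/2 × 2 = 81.7
  [2→6]: (81.7+30.6)/2 × 4 = 224.6
  [6→12]: (30.6+4.6)/2 × 6 = 105.6
  [12→13.5]: (4.6+2.8)/2 × 1.5 = 5.55
  [13.5→15.5]: (2.8+1.5)/2 × 2 = 4.3
  [15.5→19.5]: (1.5+0.4)/2 × 4 = 3.8
  Sum = 425.55 µg/L·h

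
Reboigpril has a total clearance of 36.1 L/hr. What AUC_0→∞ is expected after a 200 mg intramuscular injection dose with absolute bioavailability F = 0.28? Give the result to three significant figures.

AUC_0→∞ = F × Dose / CL
        = 0.28 × 200 / 36.1 = 1.55125 mg/L·hr

AUC = 1.55 mg/L·hr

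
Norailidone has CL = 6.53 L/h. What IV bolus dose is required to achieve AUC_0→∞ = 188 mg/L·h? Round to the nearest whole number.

Dose_iv = CL × AUC_0→∞
     = 6.53 × 188 = 1227.64 mg

Dose = 1228 mg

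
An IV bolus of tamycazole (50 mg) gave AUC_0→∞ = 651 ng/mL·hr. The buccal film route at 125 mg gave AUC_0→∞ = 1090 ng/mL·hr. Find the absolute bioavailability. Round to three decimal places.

F = (AUC_ev / D_ev) / (AUC_iv / D_iv)
  = (1090/125) / (651/50)
  = 8.72 / 13.02 = 0.6697

F = 0.670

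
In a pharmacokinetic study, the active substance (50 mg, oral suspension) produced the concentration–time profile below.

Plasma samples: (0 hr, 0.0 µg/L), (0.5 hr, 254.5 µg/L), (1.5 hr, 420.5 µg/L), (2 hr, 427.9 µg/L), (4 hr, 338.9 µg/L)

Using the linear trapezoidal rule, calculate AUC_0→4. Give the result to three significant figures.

AUC = 1380 µg/L·hr

Trapezoidal AUC_0→4:
  [0→0.5]: (0.0+254.5)/2 × 0.5 = 63.625
  [0.5→1.5]: (254.5+420.5)/2 × 1 = 337.5
  [1.5→2]: (420.5+427.9)/2 × 0.5 = 212.1
  [2→4]: (427.9+338.9)/2 × 2 = 766.8
  Sum = 1380.025 µg/L·hr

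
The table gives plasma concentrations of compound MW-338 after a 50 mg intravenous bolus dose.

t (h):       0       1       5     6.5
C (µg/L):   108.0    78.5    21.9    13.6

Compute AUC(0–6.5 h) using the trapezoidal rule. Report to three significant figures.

Trapezoidal AUC_0→6.5:
  [0→1]: (108.0+78.5)/2 × 1 = 93.25
  [1→5]: (78.5+21.9)/2 × 4 = 200.8
  [5→6.5]: (21.9+13.6)/2 × 1.5 = 26.625
  Sum = 320.675 µg/L·h

AUC = 321 µg/L·h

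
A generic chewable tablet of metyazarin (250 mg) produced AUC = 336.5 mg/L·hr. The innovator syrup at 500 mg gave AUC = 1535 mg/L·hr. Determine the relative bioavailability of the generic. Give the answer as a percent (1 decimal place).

F_rel = (AUC_test/D_test) / (AUC_ref/D_ref)
      = (336.5/250) / (1535/500)
      = 1.346 / 3.07 = 0.4384 = 43.84%

F_rel = 43.8%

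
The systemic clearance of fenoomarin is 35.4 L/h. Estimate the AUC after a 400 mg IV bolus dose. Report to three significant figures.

AUC = 11.3 mg/L·h

AUC_0→∞ = Dose_iv / CL
        = 400 / 35.4 = 11.2994 mg/L·h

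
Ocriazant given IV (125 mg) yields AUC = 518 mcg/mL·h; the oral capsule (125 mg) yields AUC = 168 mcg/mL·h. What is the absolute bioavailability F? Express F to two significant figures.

F = 0.32

F = (AUC_ev / D_ev) / (AUC_iv / D_iv)
  = (168/125) / (518/125)
  = 1.344 / 4.144 = 0.3243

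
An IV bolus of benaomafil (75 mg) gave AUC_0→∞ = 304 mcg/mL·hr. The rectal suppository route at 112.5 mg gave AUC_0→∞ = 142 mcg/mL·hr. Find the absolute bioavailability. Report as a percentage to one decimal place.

F = (AUC_ev / D_ev) / (AUC_iv / D_iv)
  = (142/112.5) / (304/75)
  = 1.26222 / 4.05333 = 0.3114
  = 31.14%

F = 31.1%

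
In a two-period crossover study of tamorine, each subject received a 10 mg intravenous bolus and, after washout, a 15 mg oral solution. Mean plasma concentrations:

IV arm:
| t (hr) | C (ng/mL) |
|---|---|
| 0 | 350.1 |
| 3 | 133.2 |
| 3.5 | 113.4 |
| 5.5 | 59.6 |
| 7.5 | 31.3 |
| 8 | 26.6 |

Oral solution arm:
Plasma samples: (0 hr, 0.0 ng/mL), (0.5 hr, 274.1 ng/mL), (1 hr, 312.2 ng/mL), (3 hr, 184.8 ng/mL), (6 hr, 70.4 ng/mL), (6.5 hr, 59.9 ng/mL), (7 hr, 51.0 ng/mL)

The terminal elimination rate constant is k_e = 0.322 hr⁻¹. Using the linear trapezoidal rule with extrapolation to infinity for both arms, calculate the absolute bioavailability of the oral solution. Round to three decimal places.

Trapezoidal AUC_0→8 (IV):
  [0→3]: (350.1+133.2)/2 × 3 = 724.95
  [3→3.5]: (133.2+113.4)/2 × 0.5 = 61.65
  [3.5→5.5]: (113.4+59.6)/2 × 2 = 173.0
  [5.5→7.5]: (59.6+31.3)/2 × 2 = 90.9
  [7.5→8]: (31.3+26.6)/2 × 0.5 = 14.475
  Sum = 1064.975 ng/mL·hr
IV tail: 26.6/0.322 = 82.609; AUC_iv,0→∞ = 1064.975 + 82.609 = 1147.584 ng/mL·hr
Trapezoidal AUC_0→7 (oral solution):
  [0→0.5]: (0.0+274.1)/2 × 0.5 = 68.525
  [0.5→1]: (274.1+312.2)/2 × 0.5 = 146.575
  [1→3]: (312.2+184.8)/2 × 2 = 497.0
  [3→6]: (184.8+70.4)/2 × 3 = 382.8
  [6→6.5]: (70.4+59.9)/2 × 0.5 = 32.575
  [6.5→7]: (59.9+51.0)/2 × 0.5 = 27.725
  Sum = 1155.2 ng/mL·hr
oral solution tail: 51.0/0.322 = 158.385; AUC_ev,0→∞ = 1155.2 + 158.385 = 1313.585 ng/mL·hr
F = (AUC_ev/D_ev)/(AUC_iv/D_iv) = (1313.585/15)/(1147.584/10) = 87.5723/114.7584 = 0.7631

F = 0.763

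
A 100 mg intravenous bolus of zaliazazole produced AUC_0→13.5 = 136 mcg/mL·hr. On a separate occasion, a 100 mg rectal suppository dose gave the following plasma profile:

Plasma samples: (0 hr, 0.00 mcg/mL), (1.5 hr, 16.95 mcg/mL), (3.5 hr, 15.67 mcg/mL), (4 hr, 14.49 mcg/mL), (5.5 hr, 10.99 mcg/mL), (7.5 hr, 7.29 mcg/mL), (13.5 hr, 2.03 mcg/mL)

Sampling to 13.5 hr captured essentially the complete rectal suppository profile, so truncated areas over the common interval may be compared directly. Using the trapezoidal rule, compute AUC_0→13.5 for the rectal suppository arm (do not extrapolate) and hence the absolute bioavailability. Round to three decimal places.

F = 0.869

Trapezoidal AUC_0→13.5 (rectal suppository):
  [0→1.5]: (0.00+16.95)/2 × 1.5 = 12.7125
  [1.5→3.5]: (16.95+15.67)/2 × 2 = 32.62
  [3.5→4]: (15.67+14.49)/2 × 0.5 = 7.54
  [4→5.5]: (14.49+10.99)/2 × 1.5 = 19.11
  [5.5→7.5]: (10.99+7.29)/2 × 2 = 18.28
  [7.5→13.5]: (7.29+2.03)/2 × 6 = 27.96
  Sum = 118.2225 mcg/mL·hr
F = (AUC_ev/D_ev)/(AUC_iv/D_iv) = (118.2225/100)/(136/100) = 1.182225/1.36 = 0.8693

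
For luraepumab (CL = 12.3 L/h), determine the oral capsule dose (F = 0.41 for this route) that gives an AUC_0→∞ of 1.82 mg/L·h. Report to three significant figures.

Dose = CL × AUC_0→∞ / F
     = 12.3 × 1.82 / 0.41 = 54.6 mg

Dose = 54.6 mg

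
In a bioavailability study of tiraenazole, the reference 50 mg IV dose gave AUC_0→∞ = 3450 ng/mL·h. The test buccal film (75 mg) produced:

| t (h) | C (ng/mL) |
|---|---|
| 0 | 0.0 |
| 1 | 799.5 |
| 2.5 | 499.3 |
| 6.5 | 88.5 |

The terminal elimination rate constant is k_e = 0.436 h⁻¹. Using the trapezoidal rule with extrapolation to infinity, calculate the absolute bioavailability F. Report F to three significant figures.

F = 0.532

Trapezoidal AUC_0→6.5 (buccal film):
  [0→1]: (0.0+799.5)/2 × 1 = 399.75
  [1→2.5]: (799.5+499.3)/2 × 1.5 = 974.1
  [2.5→6.5]: (499.3+88.5)/2 × 4 = 1175.6
  Sum = 2549.45 ng/mL·h
Tail: C_last/k_e = 88.5/0.436 = 202.982
AUC_0→∞ (buccal film) = 2549.45 + 202.982 = 2752.432 ng/mL·h
F = (AUC_ev/D_ev)/(AUC_iv/D_iv) = (2752.432/75)/(3450/50) = 36.6991/69 = 0.5319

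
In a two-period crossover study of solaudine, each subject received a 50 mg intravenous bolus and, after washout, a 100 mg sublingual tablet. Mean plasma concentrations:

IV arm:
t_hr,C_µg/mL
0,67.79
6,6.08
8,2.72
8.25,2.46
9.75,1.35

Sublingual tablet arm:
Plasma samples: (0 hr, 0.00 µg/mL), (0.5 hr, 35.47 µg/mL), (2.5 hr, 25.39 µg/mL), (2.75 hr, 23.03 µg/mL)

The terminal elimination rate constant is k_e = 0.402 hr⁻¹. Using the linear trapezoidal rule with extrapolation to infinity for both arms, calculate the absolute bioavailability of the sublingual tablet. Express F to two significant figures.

F = 0.28

Trapezoidal AUC_0→9.75 (IV):
  [0→6]: (67.79+6.08)/2 × 6 = 221.61
  [6→8]: (6.08+2.72)/2 × 2 = 8.8
  [8→8.25]: (2.72+2.46)/2 × 0.25 = 0.6475
  [8.25→9.75]: (2.46+1.35)/2 × 1.5 = 2.8575
  Sum = 233.915 µg/mL·hr
IV tail: 1.35/0.402 = 3.358; AUC_iv,0→∞ = 233.915 + 3.358 = 237.273 µg/mL·hr
Trapezoidal AUC_0→2.75 (sublingual tablet):
  [0→0.5]: (0.00+35.47)/2 × 0.5 = 8.8675
  [0.5→2.5]: (35.47+25.39)/2 × 2 = 60.86
  [2.5→2.75]: (25.39+23.03)/2 × 0.25 = 6.0525
  Sum = 75.78 µg/mL·hr
sublingual tablet tail: 23.03/0.402 = 57.289; AUC_ev,0→∞ = 75.78 + 57.289 = 133.069 µg/mL·hr
F = (AUC_ev/D_ev)/(AUC_iv/D_iv) = (133.069/100)/(237.273/50) = 1.33069/4.74546 = 0.2804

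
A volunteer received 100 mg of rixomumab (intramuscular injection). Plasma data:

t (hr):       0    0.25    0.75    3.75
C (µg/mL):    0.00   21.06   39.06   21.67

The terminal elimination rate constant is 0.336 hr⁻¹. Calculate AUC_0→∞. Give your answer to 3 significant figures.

Trapezoidal AUC_0→3.75:
  [0→0.25]: (0.00+21.06)/2 × 0.25 = 2.6325
  [0.25→0.75]: (21.06+39.06)/2 × 0.5 = 15.03
  [0.75→3.75]: (39.06+21.67)/2 × 3 = 91.095
  Sum = 108.7575 µg/mL·hr
Extrapolated tail: C_last / k_e = 21.67 / 0.336 = 64.494
AUC_0→∞ = 108.7575 + 64.494 = 173.2515 µg/mL·hr

AUC = 173 µg/mL·hr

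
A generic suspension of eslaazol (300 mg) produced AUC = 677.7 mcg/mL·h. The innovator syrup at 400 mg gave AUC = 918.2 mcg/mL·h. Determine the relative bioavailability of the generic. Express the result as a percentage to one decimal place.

F_rel = 98.4%

F_rel = (AUC_test/D_test) / (AUC_ref/D_ref)
      = (677.7/300) / (918.2/400)
      = 2.259 / 2.2955 = 0.9841 = 98.41%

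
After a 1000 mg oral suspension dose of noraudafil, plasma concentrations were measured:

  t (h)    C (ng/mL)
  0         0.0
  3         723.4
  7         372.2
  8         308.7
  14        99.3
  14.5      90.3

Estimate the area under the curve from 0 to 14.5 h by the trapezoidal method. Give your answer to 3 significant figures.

Trapezoidal AUC_0→14.5:
  [0→3]: (0.0+723.4)/2 × 3 = 1085.1
  [3→7]: (723.4+372.2)/2 × 4 = 2191.2
  [7→8]: (372.2+308.7)/2 × 1 = 340.45
  [8→14]: (308.7+99.3)/2 × 6 = 1224.0
  [14→14.5]: (99.3+90.3)/2 × 0.5 = 47.4
  Sum = 4888.15 ng/mL·h

AUC = 4890 ng/mL·h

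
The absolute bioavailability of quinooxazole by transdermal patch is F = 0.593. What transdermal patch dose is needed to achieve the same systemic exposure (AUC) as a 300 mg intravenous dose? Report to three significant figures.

D_transdermal = 506 mg

For equal systemic exposure: F × D_ev = D_iv
D_ev = D_iv / F = 300 / 0.593 = 505.902 mg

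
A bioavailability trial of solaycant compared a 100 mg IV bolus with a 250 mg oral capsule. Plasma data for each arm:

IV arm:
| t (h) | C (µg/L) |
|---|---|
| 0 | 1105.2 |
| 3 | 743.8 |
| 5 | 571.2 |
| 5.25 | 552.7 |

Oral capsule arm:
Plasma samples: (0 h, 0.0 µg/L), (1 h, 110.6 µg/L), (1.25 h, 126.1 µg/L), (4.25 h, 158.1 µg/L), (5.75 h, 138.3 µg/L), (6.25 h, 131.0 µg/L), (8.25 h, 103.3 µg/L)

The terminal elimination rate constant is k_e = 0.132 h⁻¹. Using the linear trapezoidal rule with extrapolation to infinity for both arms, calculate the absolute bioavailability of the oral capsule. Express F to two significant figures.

F = 0.086

Trapezoidal AUC_0→5.25 (IV):
  [0→3]: (1105.2+743.8)/2 × 3 = 2773.5
  [3→5]: (743.8+571.2)/2 × 2 = 1315.0
  [5→5.25]: (571.2+552.7)/2 × 0.25 = 140.4875
  Sum = 4228.9875 µg/L·h
IV tail: 552.7/0.132 = 4187.121; AUC_iv,0→∞ = 4228.9875 + 4187.121 = 8416.1085 µg/L·h
Trapezoidal AUC_0→8.25 (oral capsule):
  [0→1]: (0.0+110.6)/2 × 1 = 55.3
  [1→1.25]: (110.6+126.1)/2 × 0.25 = 29.5875
  [1.25→4.25]: (126.1+158.1)/2 × 3 = 426.3
  [4.25→5.75]: (158.1+138.3)/2 × 1.5 = 222.3
  [5.75→6.25]: (138.3+131.0)/2 × 0.5 = 67.325
  [6.25→8.25]: (131.0+103.3)/2 × 2 = 234.3
  Sum = 1035.1125 µg/L·h
oral capsule tail: 103.3/0.132 = 782.576; AUC_ev,0→∞ = 1035.1125 + 782.576 = 1817.6885 µg/L·h
F = (AUC_ev/D_ev)/(AUC_iv/D_iv) = (1817.6885/250)/(8416.1085/100) = 7.270754/84.161085 = 0.0864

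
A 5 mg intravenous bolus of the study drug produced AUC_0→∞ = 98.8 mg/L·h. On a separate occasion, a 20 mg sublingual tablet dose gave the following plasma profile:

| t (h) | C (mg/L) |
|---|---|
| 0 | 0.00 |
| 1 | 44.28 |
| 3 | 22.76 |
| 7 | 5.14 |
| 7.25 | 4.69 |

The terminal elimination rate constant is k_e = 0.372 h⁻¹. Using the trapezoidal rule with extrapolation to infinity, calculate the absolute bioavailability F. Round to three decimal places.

Trapezoidal AUC_0→7.25 (sublingual tablet):
  [0→1]: (0.00+44.28)/2 × 1 = 22.14
  [1→3]: (44.28+22.76)/2 × 2 = 67.04
  [3→7]: (22.76+5.14)/2 × 4 = 55.8
  [7→7.25]: (5.14+4.69)/2 × 0.25 = 1.22875
  Sum = 146.20875 mg/L·h
Tail: C_last/k_e = 4.69/0.372 = 12.608
AUC_0→∞ (sublingual tablet) = 146.20875 + 12.608 = 158.81675 mg/L·h
F = (AUC_ev/D_ev)/(AUC_iv/D_iv) = (158.81675/20)/(98.8/5) = 7.9408375/19.76 = 0.4019

F = 0.402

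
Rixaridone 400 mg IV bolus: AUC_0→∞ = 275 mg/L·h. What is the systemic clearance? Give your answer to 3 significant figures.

CL = Dose_iv / AUC_0→∞
   = 400 / 275 = 1.45455 L/h

CL = 1.45 L/h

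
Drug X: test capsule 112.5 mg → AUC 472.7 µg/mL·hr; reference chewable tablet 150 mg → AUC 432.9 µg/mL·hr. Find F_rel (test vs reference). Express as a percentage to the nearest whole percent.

F_rel = 146%

F_rel = (AUC_test/D_test) / (AUC_ref/D_ref)
      = (472.7/112.5) / (432.9/150)
      = 4.20178 / 2.886 = 1.4559 = 145.59%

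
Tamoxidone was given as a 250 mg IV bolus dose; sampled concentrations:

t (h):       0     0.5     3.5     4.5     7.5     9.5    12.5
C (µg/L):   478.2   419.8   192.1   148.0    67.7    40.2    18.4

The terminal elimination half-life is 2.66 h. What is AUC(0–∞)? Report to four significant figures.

AUC = 1902 µg/L·h

Trapezoidal AUC_0→12.5:
  [0→0.5]: (478.2+419.8)/2 × 0.5 = 224.5
  [0.5→3.5]: (419.8+192.1)/2 × 3 = 917.85
  [3.5→4.5]: (192.1+148.0)/2 × 1 = 170.05
  [4.5→7.5]: (148.0+67.7)/2 × 3 = 323.55
  [7.5→9.5]: (67.7+40.2)/2 × 2 = 107.9
  [9.5→12.5]: (40.2+18.4)/2 × 3 = 87.9
  Sum = 1831.75 µg/L·h
k_e = ln2 / t½ = 0.693147 / 2.66 = 0.2606 h^-1
Extrapolated tail: C_last / k_e = 18.4 / 0.2606 = 70.606
AUC_0→∞ = 1831.75 + 70.606 = 1902.356 µg/L·h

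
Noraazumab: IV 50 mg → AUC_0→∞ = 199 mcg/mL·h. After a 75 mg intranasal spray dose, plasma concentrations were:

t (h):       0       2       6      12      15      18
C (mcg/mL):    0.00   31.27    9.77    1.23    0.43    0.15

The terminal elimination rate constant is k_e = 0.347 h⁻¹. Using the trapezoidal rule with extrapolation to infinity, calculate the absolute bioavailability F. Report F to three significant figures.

F = 0.503

Trapezoidal AUC_0→18 (intranasal spray):
  [0→2]: (0.00+31.27)/2 × 2 = 31.27
  [2→6]: (31.27+9.77)/2 × 4 = 82.08
  [6→12]: (9.77+1.23)/2 × 6 = 33.0
  [12→15]: (1.23+0.43)/2 × 3 = 2.49
  [15→18]: (0.43+0.15)/2 × 3 = 0.87
  Sum = 149.71 mcg/mL·h
Tail: C_last/k_e = 0.15/0.347 = 0.432
AUC_0→∞ (intranasal spray) = 149.71 + 0.432 = 150.142 mcg/mL·h
F = (AUC_ev/D_ev)/(AUC_iv/D_iv) = (150.142/75)/(199/50) = 2.00189/3.98 = 0.5030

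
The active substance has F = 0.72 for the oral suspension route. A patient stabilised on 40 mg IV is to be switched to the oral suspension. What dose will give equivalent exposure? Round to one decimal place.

D_oral = 55.6 mg

For equal systemic exposure: F × D_ev = D_iv
D_ev = D_iv / F = 40 / 0.72 = 55.5556 mg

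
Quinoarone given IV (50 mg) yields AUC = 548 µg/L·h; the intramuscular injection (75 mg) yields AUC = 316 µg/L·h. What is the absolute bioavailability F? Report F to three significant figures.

F = 0.384

F = (AUC_ev / D_ev) / (AUC_iv / D_iv)
  = (316/75) / (548/50)
  = 4.21333 / 10.96 = 0.3844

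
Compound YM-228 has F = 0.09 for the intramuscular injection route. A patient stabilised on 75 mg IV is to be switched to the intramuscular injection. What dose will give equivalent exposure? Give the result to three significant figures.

For equal systemic exposure: F × D_ev = D_iv
D_ev = D_iv / F = 75 / 0.09 = 833.333 mg

D_intramuscular = 833 mg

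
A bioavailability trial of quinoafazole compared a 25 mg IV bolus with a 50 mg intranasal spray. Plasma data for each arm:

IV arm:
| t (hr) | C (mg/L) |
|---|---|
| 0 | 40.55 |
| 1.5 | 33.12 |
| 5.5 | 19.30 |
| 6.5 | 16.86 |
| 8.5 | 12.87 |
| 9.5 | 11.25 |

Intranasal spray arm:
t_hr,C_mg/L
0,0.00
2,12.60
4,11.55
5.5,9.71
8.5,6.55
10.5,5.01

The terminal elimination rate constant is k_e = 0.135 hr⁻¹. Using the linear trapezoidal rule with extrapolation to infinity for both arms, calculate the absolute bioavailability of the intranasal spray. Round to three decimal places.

Trapezoidal AUC_0→9.5 (IV):
  [0→1.5]: (40.55+33.12)/2 × 1.5 = 55.2525
  [1.5→5.5]: (33.12+19.30)/2 × 4 = 104.84
  [5.5→6.5]: (19.30+16.86)/2 × 1 = 18.08
  [6.5→8.5]: (16.86+12.87)/2 × 2 = 29.73
  [8.5→9.5]: (12.87+11.25)/2 × 1 = 12.06
  Sum = 219.9625 mg/L·hr
IV tail: 11.25/0.135 = 83.333; AUC_iv,0→∞ = 219.9625 + 83.333 = 303.2955 mg/L·hr
Trapezoidal AUC_0→10.5 (intranasal spray):
  [0→2]: (0.00+12.60)/2 × 2 = 12.6
  [2→4]: (12.60+11.55)/2 × 2 = 24.15
  [4→5.5]: (11.55+9.71)/2 × 1.5 = 15.945
  [5.5→8.5]: (9.71+6.55)/2 × 3 = 24.39
  [8.5→10.5]: (6.55+5.01)/2 × 2 = 11.56
  Sum = 88.645 mg/L·hr
intranasal spray tail: 5.01/0.135 = 37.111; AUC_ev,0→∞ = 88.645 + 37.111 = 125.756 mg/L·hr
F = (AUC_ev/D_ev)/(AUC_iv/D_iv) = (125.756/50)/(303.2955/25) = 2.51512/12.13182 = 0.2073

F = 0.207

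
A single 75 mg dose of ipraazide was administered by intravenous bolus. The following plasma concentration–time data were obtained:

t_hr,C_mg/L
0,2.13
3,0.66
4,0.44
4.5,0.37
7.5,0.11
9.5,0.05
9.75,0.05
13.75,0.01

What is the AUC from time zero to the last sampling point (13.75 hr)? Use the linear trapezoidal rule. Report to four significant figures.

AUC = 5.950 mg/L·hr

Trapezoidal AUC_0→13.75:
  [0→3]: (2.13+0.66)/2 × 3 = 4.185
  [3→4]: (0.66+0.44)/2 × 1 = 0.55
  [4→4.5]: (0.44+0.37)/2 × 0.5 = 0.2025
  [4.5→7.5]: (0.37+0.11)/2 × 3 = 0.72
  [7.5→9.5]: (0.11+0.05)/2 × 2 = 0.16
  [9.5→9.75]: (0.05+0.05)/2 × 0.25 = 0.0125
  [9.75→13.75]: (0.05+0.01)/2 × 4 = 0.12
  Sum = 5.95 mg/L·hr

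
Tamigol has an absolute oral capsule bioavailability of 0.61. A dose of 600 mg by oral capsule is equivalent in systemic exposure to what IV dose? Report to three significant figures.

Systemic exposure from an extravascular dose = F × D_ev, so the equivalent IV dose is F × D_ev.
D_iv = F × D_ev = 0.61 × 600 = 366 mg

D_iv = 366 mg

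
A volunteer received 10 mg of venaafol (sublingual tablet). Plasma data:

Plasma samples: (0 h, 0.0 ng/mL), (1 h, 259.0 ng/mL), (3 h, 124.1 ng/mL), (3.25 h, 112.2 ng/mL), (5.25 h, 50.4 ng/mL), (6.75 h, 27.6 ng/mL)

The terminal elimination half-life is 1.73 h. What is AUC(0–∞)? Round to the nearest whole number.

Trapezoidal AUC_0→6.75:
  [0→1]: (0.0+259.0)/2 × 1 = 129.5
  [1→3]: (259.0+124.1)/2 × 2 = 383.1
  [3→3.25]: (124.1+112.2)/2 × 0.25 = 29.5375
  [3.25→5.25]: (112.2+50.4)/2 × 2 = 162.6
  [5.25→6.75]: (50.4+27.6)/2 × 1.5 = 58.5
  Sum = 763.2375 ng/mL·h
k_e = ln2 / t½ = 0.693147 / 1.73 = 0.4007 h^-1
Extrapolated tail: C_last / k_e = 27.6 / 0.4007 = 68.879
AUC_0→∞ = 763.2375 + 68.879 = 832.1165 ng/mL·h

AUC = 832 ng/mL·h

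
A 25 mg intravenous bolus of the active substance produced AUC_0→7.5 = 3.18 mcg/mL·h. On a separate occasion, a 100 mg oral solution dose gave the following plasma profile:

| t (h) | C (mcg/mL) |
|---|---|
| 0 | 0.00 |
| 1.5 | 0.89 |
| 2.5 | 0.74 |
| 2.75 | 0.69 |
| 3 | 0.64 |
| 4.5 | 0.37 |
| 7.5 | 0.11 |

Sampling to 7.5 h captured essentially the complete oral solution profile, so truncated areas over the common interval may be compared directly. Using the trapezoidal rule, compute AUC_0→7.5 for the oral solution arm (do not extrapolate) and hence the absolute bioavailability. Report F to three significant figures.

F = 0.260

Trapezoidal AUC_0→7.5 (oral solution):
  [0→1.5]: (0.00+0.89)/2 × 1.5 = 0.6675
  [1.5→2.5]: (0.89+0.74)/2 × 1 = 0.815
  [2.5→2.75]: (0.74+0.69)/2 × 0.25 = 0.17875
  [2.75→3]: (0.69+0.64)/2 × 0.25 = 0.16625
  [3→4.5]: (0.64+0.37)/2 × 1.5 = 0.7575
  [4.5→7.5]: (0.37+0.11)/2 × 3 = 0.72
  Sum = 3.305 mcg/mL·h
F = (AUC_ev/D_ev)/(AUC_iv/D_iv) = (3.305/100)/(3.18/25) = 0.03305/0.1272 = 0.2598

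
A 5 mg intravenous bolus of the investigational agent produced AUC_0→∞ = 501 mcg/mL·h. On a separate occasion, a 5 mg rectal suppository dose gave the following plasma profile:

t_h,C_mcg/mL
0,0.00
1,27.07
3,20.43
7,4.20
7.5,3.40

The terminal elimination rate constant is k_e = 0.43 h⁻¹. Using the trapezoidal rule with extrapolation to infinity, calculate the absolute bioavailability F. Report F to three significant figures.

F = 0.240

Trapezoidal AUC_0→7.5 (rectal suppository):
  [0→1]: (0.00+27.07)/2 × 1 = 13.535
  [1→3]: (27.07+20.43)/2 × 2 = 47.5
  [3→7]: (20.43+4.20)/2 × 4 = 49.26
  [7→7.5]: (4.20+3.40)/2 × 0.5 = 1.9
  Sum = 112.195 mcg/mL·h
Tail: C_last/k_e = 3.40/0.43 = 7.907
AUC_0→∞ (rectal suppository) = 112.195 + 7.907 = 120.102 mcg/mL·h
F = (AUC_ev/D_ev)/(AUC_iv/D_iv) = (120.102/5)/(501/5) = 24.0204/100.2 = 0.2397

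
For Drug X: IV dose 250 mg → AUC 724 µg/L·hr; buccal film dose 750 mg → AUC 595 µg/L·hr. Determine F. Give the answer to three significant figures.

F = 0.274

F = (AUC_ev / D_ev) / (AUC_iv / D_iv)
  = (595/750) / (724/250)
  = 0.793333 / 2.896 = 0.2739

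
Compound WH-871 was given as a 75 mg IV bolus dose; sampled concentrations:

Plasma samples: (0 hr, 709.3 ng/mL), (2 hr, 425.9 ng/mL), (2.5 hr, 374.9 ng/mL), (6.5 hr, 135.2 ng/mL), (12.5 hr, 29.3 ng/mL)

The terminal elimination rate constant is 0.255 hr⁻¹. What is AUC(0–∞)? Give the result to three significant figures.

AUC = 2960 ng/mL·hr

Trapezoidal AUC_0→12.5:
  [0→2]: (709.3+425.9)/2 × 2 = 1135.2
  [2→2.5]: (425.9+374.9)/2 × 0.5 = 200.2
  [2.5→6.5]: (374.9+135.2)/2 × 4 = 1020.2
  [6.5→12.5]: (135.2+29.3)/2 × 6 = 493.5
  Sum = 2849.1 ng/mL·hr
Extrapolated tail: C_last / k_e = 29.3 / 0.255 = 114.902
AUC_0→∞ = 2849.1 + 114.902 = 2964.002 ng/mL·hr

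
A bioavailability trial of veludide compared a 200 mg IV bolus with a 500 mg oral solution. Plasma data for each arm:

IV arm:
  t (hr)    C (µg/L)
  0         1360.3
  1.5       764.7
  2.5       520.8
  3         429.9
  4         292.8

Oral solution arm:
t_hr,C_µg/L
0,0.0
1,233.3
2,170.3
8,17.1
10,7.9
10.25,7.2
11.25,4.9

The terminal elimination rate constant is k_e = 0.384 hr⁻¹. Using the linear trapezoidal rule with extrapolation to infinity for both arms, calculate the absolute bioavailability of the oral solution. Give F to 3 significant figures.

Trapezoidal AUC_0→4 (IV):
  [0→1.5]: (1360.3+764.7)/2 × 1.5 = 1593.75
  [1.5→2.5]: (764.7+520.8)/2 × 1 = 642.75
  [2.5→3]: (520.8+429.9)/2 × 0.5 = 237.675
  [3→4]: (429.9+292.8)/2 × 1 = 361.35
  Sum = 2835.525 µg/L·hr
IV tail: 292.8/0.384 = 762.500; AUC_iv,0→∞ = 2835.525 + 762.500 = 3598.025 µg/L·hr
Trapezoidal AUC_0→11.25 (oral solution):
  [0→1]: (0.0+233.3)/2 × 1 = 116.65
  [1→2]: (233.3+170.3)/2 × 1 = 201.8
  [2→8]: (170.3+17.1)/2 × 6 = 562.2
  [8→10]: (17.1+7.9)/2 × 2 = 25.0
  [10→10.25]: (7.9+7.2)/2 × 0.25 = 1.8875
  [10.25→11.25]: (7.2+4.9)/2 × 1 = 6.05
  Sum = 913.5875 µg/L·hr
oral solution tail: 4.9/0.384 = 12.760; AUC_ev,0→∞ = 913.5875 + 12.760 = 926.3475 µg/L·hr
F = (AUC_ev/D_ev)/(AUC_iv/D_iv) = (926.3475/500)/(3598.025/200) = 1.852695/17.990125 = 0.1030

F = 0.103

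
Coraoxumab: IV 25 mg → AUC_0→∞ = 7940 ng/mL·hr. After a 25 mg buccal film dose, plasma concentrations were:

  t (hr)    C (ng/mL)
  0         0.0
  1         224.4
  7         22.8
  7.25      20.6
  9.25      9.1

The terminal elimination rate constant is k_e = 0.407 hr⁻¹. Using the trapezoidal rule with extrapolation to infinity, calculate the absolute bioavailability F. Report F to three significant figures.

F = 0.115

Trapezoidal AUC_0→9.25 (buccal film):
  [0→1]: (0.0+224.4)/2 × 1 = 112.2
  [1→7]: (224.4+22.8)/2 × 6 = 741.6
  [7→7.25]: (22.8+20.6)/2 × 0.25 = 5.425
  [7.25→9.25]: (20.6+9.1)/2 × 2 = 29.7
  Sum = 888.925 ng/mL·hr
Tail: C_last/k_e = 9.1/0.407 = 22.359
AUC_0→∞ (buccal film) = 888.925 + 22.359 = 911.284 ng/mL·hr
F = (AUC_ev/D_ev)/(AUC_iv/D_iv) = (911.284/25)/(7940/25) = 36.45136/317.6 = 0.1148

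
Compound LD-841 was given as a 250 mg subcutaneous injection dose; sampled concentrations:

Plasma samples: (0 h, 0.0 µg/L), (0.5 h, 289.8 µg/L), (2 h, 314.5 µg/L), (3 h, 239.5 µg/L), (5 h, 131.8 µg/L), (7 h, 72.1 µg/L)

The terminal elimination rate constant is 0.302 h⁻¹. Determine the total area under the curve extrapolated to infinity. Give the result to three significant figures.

AUC = 1620 µg/L·h

Trapezoidal AUC_0→7:
  [0→0.5]: (0.0+289.8)/2 × 0.5 = 72.45
  [0.5→2]: (289.8+314.5)/2 × 1.5 = 453.225
  [2→3]: (314.5+239.5)/2 × 1 = 277.0
  [3→5]: (239.5+131.8)/2 × 2 = 371.3
  [5→7]: (131.8+72.1)/2 × 2 = 203.9
  Sum = 1377.875 µg/L·h
Extrapolated tail: C_last / k_e = 72.1 / 0.302 = 238.742
AUC_0→∞ = 1377.875 + 238.742 = 1616.617 µg/L·h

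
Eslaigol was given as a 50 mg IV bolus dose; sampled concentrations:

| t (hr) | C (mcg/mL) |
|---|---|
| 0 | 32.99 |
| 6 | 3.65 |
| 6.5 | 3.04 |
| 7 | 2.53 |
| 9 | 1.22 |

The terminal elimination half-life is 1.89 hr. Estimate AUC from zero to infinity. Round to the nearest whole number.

AUC = 120 mcg/mL·hr

Trapezoidal AUC_0→9:
  [0→6]: (32.99+3.65)/2 × 6 = 109.92
  [6→6.5]: (3.65+3.04)/2 × 0.5 = 1.6725
  [6.5→7]: (3.04+2.53)/2 × 0.5 = 1.3925
  [7→9]: (2.53+1.22)/2 × 2 = 3.75
  Sum = 116.735 mcg/mL·hr
k_e = ln2 / t½ = 0.693147 / 1.89 = 0.3667 hr^-1
Extrapolated tail: C_last / k_e = 1.22 / 0.3667 = 3.327
AUC_0→∞ = 116.735 + 3.327 = 120.062 mcg/mL·hr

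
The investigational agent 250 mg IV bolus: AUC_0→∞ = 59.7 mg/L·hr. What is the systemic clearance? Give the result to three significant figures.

CL = 4.19 L/hr

CL = Dose_iv / AUC_0→∞
   = 250 / 59.7 = 4.1876 L/hr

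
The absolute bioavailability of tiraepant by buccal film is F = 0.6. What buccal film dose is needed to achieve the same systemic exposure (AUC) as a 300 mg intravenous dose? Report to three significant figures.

For equal systemic exposure: F × D_ev = D_iv
D_ev = D_iv / F = 300 / 0.6 = 500 mg

D_buccal = 500 mg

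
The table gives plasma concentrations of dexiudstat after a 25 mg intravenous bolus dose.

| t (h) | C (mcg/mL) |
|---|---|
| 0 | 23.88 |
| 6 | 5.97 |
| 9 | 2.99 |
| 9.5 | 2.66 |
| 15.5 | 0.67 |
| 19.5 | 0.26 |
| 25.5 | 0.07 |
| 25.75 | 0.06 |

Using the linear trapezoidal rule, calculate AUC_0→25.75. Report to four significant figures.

Trapezoidal AUC_0→25.75:
  [0→6]: (23.88+5.97)/2 × 6 = 89.55
  [6→9]: (5.97+2.99)/2 × 3 = 13.44
  [9→9.5]: (2.99+2.66)/2 × 0.5 = 1.4125
  [9.5→15.5]: (2.66+0.67)/2 × 6 = 9.99
  [15.5→19.5]: (0.67+0.26)/2 × 4 = 1.86
  [19.5→25.5]: (0.26+0.07)/2 × 6 = 0.99
  [25.5→25.75]: (0.07+0.06)/2 × 0.25 = 0.01625
  Sum = 117.25875 mcg/mL·h

AUC = 117.3 mcg/mL·h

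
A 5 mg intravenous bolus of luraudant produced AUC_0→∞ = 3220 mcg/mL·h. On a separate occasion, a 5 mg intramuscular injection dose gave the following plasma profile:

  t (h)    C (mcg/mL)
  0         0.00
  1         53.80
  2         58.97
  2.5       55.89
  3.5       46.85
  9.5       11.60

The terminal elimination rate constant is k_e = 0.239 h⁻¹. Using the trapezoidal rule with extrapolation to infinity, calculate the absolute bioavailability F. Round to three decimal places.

Trapezoidal AUC_0→9.5 (intramuscular injection):
  [0→1]: (0.00+53.80)/2 × 1 = 26.9
  [1→2]: (53.80+58.97)/2 × 1 = 56.385
  [2→2.5]: (58.97+55.89)/2 × 0.5 = 28.715
  [2.5→3.5]: (55.89+46.85)/2 × 1 = 51.37
  [3.5→9.5]: (46.85+11.60)/2 × 6 = 175.35
  Sum = 338.72 mcg/mL·h
Tail: C_last/k_e = 11.60/0.239 = 48.536
AUC_0→∞ (intramuscular injection) = 338.72 + 48.536 = 387.256 mcg/mL·h
F = (AUC_ev/D_ev)/(AUC_iv/D_iv) = (387.256/5)/(3220/5) = 77.4512/644 = 0.1203

F = 0.120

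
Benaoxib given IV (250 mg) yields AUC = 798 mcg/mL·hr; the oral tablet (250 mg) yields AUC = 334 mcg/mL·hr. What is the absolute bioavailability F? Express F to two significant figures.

F = (AUC_ev / D_ev) / (AUC_iv / D_iv)
  = (334/250) / (798/250)
  = 1.336 / 3.192 = 0.4185

F = 0.42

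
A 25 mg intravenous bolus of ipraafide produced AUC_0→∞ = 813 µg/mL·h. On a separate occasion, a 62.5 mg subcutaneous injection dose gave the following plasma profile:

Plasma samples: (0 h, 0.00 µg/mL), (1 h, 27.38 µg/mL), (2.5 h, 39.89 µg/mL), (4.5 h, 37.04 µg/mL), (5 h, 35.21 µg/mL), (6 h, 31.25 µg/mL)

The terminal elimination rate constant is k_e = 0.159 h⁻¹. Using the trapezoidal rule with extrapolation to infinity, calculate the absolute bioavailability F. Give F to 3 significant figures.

Trapezoidal AUC_0→6 (subcutaneous injection):
  [0→1]: (0.00+27.38)/2 × 1 = 13.69
  [1→2.5]: (27.38+39.89)/2 × 1.5 = 50.4525
  [2.5→4.5]: (39.89+37.04)/2 × 2 = 76.93
  [4.5→5]: (37.04+35.21)/2 × 0.5 = 18.0625
  [5→6]: (35.21+31.25)/2 × 1 = 33.23
  Sum = 192.365 µg/mL·h
Tail: C_last/k_e = 31.25/0.159 = 196.541
AUC_0→∞ (subcutaneous injection) = 192.365 + 196.541 = 388.906 µg/mL·h
F = (AUC_ev/D_ev)/(AUC_iv/D_iv) = (388.906/62.5)/(813/25) = 6.222496/32.52 = 0.1913

F = 0.191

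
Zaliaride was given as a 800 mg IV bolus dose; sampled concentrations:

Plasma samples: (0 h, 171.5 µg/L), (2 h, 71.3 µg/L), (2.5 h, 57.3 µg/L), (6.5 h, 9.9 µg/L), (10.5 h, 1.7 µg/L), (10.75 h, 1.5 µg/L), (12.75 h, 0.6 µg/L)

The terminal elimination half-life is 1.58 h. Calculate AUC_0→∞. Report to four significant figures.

Trapezoidal AUC_0→12.75:
  [0→2]: (171.5+71.3)/2 × 2 = 242.8
  [2→2.5]: (71.3+57.3)/2 × 0.5 = 32.15
  [2.5→6.5]: (57.3+9.9)/2 × 4 = 134.4
  [6.5→10.5]: (9.9+1.7)/2 × 4 = 23.2
  [10.5→10.75]: (1.7+1.5)/2 × 0.25 = 0.4
  [10.75→12.75]: (1.5+0.6)/2 × 2 = 2.1
  Sum = 435.05 µg/L·h
k_e = ln2 / t½ = 0.693147 / 1.58 = 0.4387 h^-1
Extrapolated tail: C_last / k_e = 0.6 / 0.4387 = 1.368
AUC_0→∞ = 435.05 + 1.368 = 436.418 µg/L·h

AUC = 436.4 µg/L·h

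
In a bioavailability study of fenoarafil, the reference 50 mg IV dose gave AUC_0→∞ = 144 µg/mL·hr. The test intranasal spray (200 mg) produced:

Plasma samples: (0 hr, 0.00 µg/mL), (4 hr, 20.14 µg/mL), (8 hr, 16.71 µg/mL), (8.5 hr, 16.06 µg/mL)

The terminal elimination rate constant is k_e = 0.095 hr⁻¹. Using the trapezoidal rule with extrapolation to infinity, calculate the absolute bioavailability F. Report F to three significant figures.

F = 0.506

Trapezoidal AUC_0→8.5 (intranasal spray):
  [0→4]: (0.00+20.14)/2 × 4 = 40.28
  [4→8]: (20.14+16.71)/2 × 4 = 73.7
  [8→8.5]: (16.71+16.06)/2 × 0.5 = 8.1925
  Sum = 122.1725 µg/mL·hr
Tail: C_last/k_e = 16.06/0.095 = 169.053
AUC_0→∞ (intranasal spray) = 122.1725 + 169.053 = 291.2255 µg/mL·hr
F = (AUC_ev/D_ev)/(AUC_iv/D_iv) = (291.2255/200)/(144/50) = 1.4561275/2.88 = 0.5056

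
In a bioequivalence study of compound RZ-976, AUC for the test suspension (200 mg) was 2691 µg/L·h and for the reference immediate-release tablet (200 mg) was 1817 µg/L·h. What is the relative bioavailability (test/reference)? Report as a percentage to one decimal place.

F_rel = 148.1%

F_rel = (AUC_test/D_test) / (AUC_ref/D_ref)
      = (2691/200) / (1817/200)
      = 13.455 / 9.085 = 1.4810 = 148.10%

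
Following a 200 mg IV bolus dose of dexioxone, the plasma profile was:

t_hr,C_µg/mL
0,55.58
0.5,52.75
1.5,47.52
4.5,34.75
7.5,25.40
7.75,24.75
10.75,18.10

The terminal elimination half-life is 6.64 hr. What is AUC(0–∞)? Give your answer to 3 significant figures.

Trapezoidal AUC_0→10.75:
  [0→0.5]: (55.58+52.75)/2 × 0.5 = 27.0825
  [0.5→1.5]: (52.75+47.52)/2 × 1 = 50.135
  [1.5→4.5]: (47.52+34.75)/2 × 3 = 123.405
  [4.5→7.5]: (34.75+25.40)/2 × 3 = 90.225
  [7.5→7.75]: (25.40+24.75)/2 × 0.25 = 6.26875
  [7.75→10.75]: (24.75+18.10)/2 × 3 = 64.275
  Sum = 361.39125 µg/mL·hr
k_e = ln2 / t½ = 0.693147 / 6.64 = 0.1044 hr^-1
Extrapolated tail: C_last / k_e = 18.10 / 0.1044 = 173.372
AUC_0→∞ = 361.39125 + 173.372 = 534.76325 µg/mL·hr

AUC = 535 µg/mL·hr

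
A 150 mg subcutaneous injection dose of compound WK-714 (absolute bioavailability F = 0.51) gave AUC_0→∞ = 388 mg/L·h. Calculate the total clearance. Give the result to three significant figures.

CL = F × Dose / AUC_0→∞
   = 0.51 × 150 / 388 = 0.197165 L/h

CL = 0.197 L/h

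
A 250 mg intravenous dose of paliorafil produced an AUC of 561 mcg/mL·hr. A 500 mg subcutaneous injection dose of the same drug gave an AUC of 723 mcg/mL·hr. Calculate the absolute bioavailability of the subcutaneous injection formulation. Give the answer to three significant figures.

F = 0.644

F = (AUC_ev / D_ev) / (AUC_iv / D_iv)
  = (723/500) / (561/250)
  = 1.446 / 2.244 = 0.6444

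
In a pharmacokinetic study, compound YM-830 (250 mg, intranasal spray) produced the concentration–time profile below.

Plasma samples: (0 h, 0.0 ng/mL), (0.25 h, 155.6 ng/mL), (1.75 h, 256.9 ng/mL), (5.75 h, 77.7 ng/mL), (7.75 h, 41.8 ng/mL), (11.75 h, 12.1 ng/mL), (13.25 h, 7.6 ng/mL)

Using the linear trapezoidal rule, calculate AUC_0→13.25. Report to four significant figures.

AUC = 1240 ng/mL·h

Trapezoidal AUC_0→13.25:
  [0→0.25]: (0.0+155.6)/2 × 0.25 = 19.45
  [0.25→1.75]: (155.6+256.9)/2 × 1.5 = 309.375
  [1.75→5.75]: (256.9+77.7)/2 × 4 = 669.2
  [5.75→7.75]: (77.7+41.8)/2 × 2 = 119.5
  [7.75→11.75]: (41.8+12.1)/2 × 4 = 107.8
  [11.75→13.25]: (12.1+7.6)/2 × 1.5 = 14.775
  Sum = 1240.1 ng/mL·h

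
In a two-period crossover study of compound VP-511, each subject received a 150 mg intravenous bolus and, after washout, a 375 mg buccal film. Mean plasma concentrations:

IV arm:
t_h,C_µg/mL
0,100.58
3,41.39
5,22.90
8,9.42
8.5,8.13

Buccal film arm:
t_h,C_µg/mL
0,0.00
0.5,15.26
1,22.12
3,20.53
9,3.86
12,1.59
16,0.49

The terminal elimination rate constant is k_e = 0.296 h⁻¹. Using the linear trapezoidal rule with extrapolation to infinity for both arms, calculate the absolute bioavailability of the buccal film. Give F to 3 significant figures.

Trapezoidal AUC_0→8.5 (IV):
  [0→3]: (100.58+41.39)/2 × 3 = 212.955
  [3→5]: (41.39+22.90)/2 × 2 = 64.29
  [5→8]: (22.90+9.42)/2 × 3 = 48.48
  [8→8.5]: (9.42+8.13)/2 × 0.5 = 4.3875
  Sum = 330.1125 µg/mL·h
IV tail: 8.13/0.296 = 27.466; AUC_iv,0→∞ = 330.1125 + 27.466 = 357.5785 µg/mL·h
Trapezoidal AUC_0→16 (buccal film):
  [0→0.5]: (0.00+15.26)/2 × 0.5 = 3.815
  [0.5→1]: (15.26+22.12)/2 × 0.5 = 9.345
  [1→3]: (22.12+20.53)/2 × 2 = 42.65
  [3→9]: (20.53+3.86)/2 × 6 = 73.17
  [9→12]: (3.86+1.59)/2 × 3 = 8.175
  [12→16]: (1.59+0.49)/2 × 4 = 4.16
  Sum = 141.315 µg/mL·h
buccal film tail: 0.49/0.296 = 1.655; AUC_ev,0→∞ = 141.315 + 1.655 = 142.97 µg/mL·h
F = (AUC_ev/D_ev)/(AUC_iv/D_iv) = (142.97/375)/(357.5785/150) = 0.381253/2.38386 = 0.1599

F = 0.160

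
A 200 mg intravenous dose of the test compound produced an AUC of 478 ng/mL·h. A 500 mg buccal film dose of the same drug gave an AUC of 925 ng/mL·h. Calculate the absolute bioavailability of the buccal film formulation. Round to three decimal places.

F = (AUC_ev / D_ev) / (AUC_iv / D_iv)
  = (925/500) / (478/200)
  = 1.85 / 2.39 = 0.7741

F = 0.774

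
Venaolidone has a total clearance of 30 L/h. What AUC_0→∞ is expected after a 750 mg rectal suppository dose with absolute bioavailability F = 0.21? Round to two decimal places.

AUC = 5.25 mg/L·h

AUC_0→∞ = F × Dose / CL
        = 0.21 × 750 / 30 = 5.25 mg/L·h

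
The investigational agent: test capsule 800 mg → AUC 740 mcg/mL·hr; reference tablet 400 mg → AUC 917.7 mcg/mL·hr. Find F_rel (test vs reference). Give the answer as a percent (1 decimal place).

F_rel = 40.3%

F_rel = (AUC_test/D_test) / (AUC_ref/D_ref)
      = (740/800) / (917.7/400)
      = 0.925 / 2.29425 = 0.4032 = 40.32%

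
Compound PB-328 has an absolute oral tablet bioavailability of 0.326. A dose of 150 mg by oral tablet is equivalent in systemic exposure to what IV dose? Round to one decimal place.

D_iv = 48.9 mg

Systemic exposure from an extravascular dose = F × D_ev, so the equivalent IV dose is F × D_ev.
D_iv = F × D_ev = 0.326 × 150 = 48.9 mg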